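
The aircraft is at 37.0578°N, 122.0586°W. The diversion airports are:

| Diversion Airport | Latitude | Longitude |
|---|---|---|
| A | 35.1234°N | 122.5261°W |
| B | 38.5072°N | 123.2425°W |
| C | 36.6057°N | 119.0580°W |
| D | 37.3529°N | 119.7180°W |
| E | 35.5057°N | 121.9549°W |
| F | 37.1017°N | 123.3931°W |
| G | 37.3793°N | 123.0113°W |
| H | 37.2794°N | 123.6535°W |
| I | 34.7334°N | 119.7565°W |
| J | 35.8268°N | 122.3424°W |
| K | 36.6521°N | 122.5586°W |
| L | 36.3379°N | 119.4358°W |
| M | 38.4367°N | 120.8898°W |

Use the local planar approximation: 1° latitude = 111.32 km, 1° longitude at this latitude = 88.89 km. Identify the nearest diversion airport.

Distances from 37.0578°N, 122.0586°W:
A: 219.3105 km
B: 192.6336 km
C: 271.4300 km
D: 210.6334 km
E: 173.0255 km
F: 118.7243 km
G: 91.9376 km
H: 143.9009 km
I: 329.8904 km
J: 139.3376 km
K: 63.3641 km
L: 246.5297 km
M: 185.3539 km
Minimum: K at 63.3641 km.

K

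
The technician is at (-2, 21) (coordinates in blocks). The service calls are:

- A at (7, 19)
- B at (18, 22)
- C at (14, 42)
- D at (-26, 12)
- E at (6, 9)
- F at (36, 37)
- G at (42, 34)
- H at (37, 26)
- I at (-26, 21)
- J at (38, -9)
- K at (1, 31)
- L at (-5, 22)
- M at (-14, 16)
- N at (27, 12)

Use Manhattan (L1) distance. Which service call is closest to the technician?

L

Distances from (-2, 21):
A: |9| + |-2| = 9 + 2 = 11 blocks
B: |20| + |1| = 20 + 1 = 21 blocks
C: |16| + |21| = 16 + 21 = 37 blocks
D: |-24| + |-9| = 24 + 9 = 33 blocks
E: |8| + |-12| = 8 + 12 = 20 blocks
F: |38| + |16| = 38 + 16 = 54 blocks
G: |44| + |13| = 44 + 13 = 57 blocks
H: |39| + |5| = 39 + 5 = 44 blocks
I: |-24| + |0| = 24 + 0 = 24 blocks
J: |40| + |-30| = 40 + 30 = 70 blocks
K: |3| + |10| = 3 + 10 = 13 blocks
L: |-3| + |1| = 3 + 1 = 4 blocks
M: |-12| + |-5| = 12 + 5 = 17 blocks
N: |29| + |-9| = 29 + 9 = 38 blocks
Minimum: L at 4 blocks.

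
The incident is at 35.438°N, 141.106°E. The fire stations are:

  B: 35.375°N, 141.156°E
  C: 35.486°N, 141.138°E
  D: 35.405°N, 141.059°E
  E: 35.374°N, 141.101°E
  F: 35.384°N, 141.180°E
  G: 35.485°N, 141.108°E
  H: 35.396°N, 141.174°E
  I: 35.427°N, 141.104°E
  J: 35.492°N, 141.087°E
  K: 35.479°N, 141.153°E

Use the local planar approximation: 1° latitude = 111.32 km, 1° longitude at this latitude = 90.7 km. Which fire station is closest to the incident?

Distances from 35.438°N, 141.106°E:
B: 8.352 km
C: 6.081 km
D: 5.627 km
E: 7.139 km
F: 9.010 km
G: 5.235 km
H: 7.739 km
I: 1.238 km
J: 6.253 km
K: 6.245 km
Minimum: I at 1.238 km.

I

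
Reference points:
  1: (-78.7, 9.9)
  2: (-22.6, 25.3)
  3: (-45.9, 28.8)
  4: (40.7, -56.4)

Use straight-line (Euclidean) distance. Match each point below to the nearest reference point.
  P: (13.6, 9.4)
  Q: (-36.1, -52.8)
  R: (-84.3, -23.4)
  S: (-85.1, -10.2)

P at (13.6, 9.4):
  1: 92.3
  2: 39.5
  3: 62.6
  4: 71.2
  → nearest: 2 (39.5)
Q at (-36.1, -52.8):
  1: 75.8
  2: 79.3
  3: 82.2
  4: 76.9
  → nearest: 1 (75.8)
R at (-84.3, -23.4):
  1: 33.8
  2: 78.6
  3: 64.8
  4: 129.3
  → nearest: 1 (33.8)
S at (-85.1, -10.2):
  1: 21.1
  2: 71.9
  3: 55.3
  4: 134.0
  → nearest: 1 (21.1)

P→2; Q→1; R→1; S→1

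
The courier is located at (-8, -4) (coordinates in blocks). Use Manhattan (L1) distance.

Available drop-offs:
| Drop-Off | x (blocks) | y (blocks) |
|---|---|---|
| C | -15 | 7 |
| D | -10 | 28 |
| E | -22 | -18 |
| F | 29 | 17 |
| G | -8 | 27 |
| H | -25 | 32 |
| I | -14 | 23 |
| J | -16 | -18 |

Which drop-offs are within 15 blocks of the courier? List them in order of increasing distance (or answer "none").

none

Distances from (-8, -4):
C: 18 blocks
D: 34 blocks
E: 28 blocks
F: 58 blocks
G: 31 blocks
H: 53 blocks
I: 33 blocks
J: 22 blocks
Threshold 15 blocks: none within range.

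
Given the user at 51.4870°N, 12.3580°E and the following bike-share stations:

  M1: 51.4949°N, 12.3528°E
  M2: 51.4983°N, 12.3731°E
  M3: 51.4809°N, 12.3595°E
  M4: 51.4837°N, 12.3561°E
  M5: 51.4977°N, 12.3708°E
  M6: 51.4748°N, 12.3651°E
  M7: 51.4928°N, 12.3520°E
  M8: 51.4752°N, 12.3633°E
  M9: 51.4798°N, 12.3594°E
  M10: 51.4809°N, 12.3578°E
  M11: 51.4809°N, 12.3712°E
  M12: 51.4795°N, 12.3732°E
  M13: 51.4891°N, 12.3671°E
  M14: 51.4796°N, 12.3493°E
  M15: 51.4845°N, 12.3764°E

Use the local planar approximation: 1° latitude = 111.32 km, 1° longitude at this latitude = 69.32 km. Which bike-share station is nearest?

Distances from 51.4870°N, 12.3580°E:
M1: √((0.0079·111.32)² + (-0.0052·69.32)²) = √(0.773394 + 0.129934) = 0.9504 km
M2: √((0.0113·111.32)² + (0.0151·69.32)²) = √(1.582353 + 1.095648) = 1.6365 km
M3: √((-0.0061·111.32)² + (0.0015·69.32)²) = √(0.461112 + 0.010812) = 0.6870 km
M4: √((-0.0033·111.32)² + (-0.0019·69.32)²) = √(0.134950 + 0.017347) = 0.3903 km
M5: √((0.0107·111.32)² + (0.0128·69.32)²) = √(1.418776 + 0.787294) = 1.4853 km
M6: √((-0.0122·111.32)² + (0.0071·69.32)²) = √(1.844446 + 0.242233) = 1.4445 km
M7: √((0.0058·111.32)² + (-0.0060·69.32)²) = √(0.416872 + 0.172989) = 0.7680 km
M8: √((-0.0118·111.32)² + (0.0053·69.32)²) = √(1.725482 + 0.134980) = 1.3640 km
M9: √((-0.0072·111.32)² + (0.0014·69.32)²) = √(0.642409 + 0.009418) = 0.8074 km
M10: √((-0.0061·111.32)² + (-0.0002·69.32)²) = √(0.461112 + 0.000192) = 0.6792 km
M11: √((-0.0061·111.32)² + (0.0132·69.32)²) = √(0.461112 + 0.837269) = 1.1395 km
M12: √((-0.0075·111.32)² + (0.0152·69.32)²) = √(0.697058 + 1.110208) = 1.3443 km
M13: √((0.0021·111.32)² + (0.0091·69.32)²) = √(0.054649 + 0.397924) = 0.6727 km
M14: √((-0.0074·111.32)² + (-0.0087·69.32)²) = √(0.678594 + 0.363710) = 1.0209 km
M15: √((-0.0025·111.32)² + (0.0184·69.32)²) = √(0.077451 + 1.626870) = 1.3055 km
Minimum: M4 at 0.3903 km.

M4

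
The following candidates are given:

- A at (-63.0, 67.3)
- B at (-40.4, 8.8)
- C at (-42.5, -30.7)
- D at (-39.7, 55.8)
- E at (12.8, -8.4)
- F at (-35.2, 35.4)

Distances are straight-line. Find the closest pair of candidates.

D and F

Pairwise distances:
A–B: √((22.6)² + (-58.5)²) = √(510.760 + 3422.250) = 62.7
A–C: √((20.5)² + (-98.0)²) = √(420.250 + 9604.000) = 100.1
A–D: √((23.3)² + (-11.5)²) = √(542.890 + 132.250) = 26.0
A–E: √((75.8)² + (-75.7)²) = √(5745.640 + 5730.490) = 107.1
A–F: √((27.8)² + (-31.9)²) = √(772.840 + 1017.610) = 42.3
B–C: √((-2.1)² + (-39.5)²) = √(4.410 + 1560.250) = 39.6
B–D: √((0.7)² + (47.0)²) = √(0.490 + 2209.000) = 47.0
B–E: √((53.2)² + (-17.2)²) = √(2830.240 + 295.840) = 55.9
B–F: √((5.2)² + (26.6)²) = √(27.040 + 707.560) = 27.1
C–D: √((2.8)² + (86.5)²) = √(7.840 + 7482.250) = 86.5
C–E: √((55.3)² + (22.3)²) = √(3058.090 + 497.290) = 59.6
C–F: √((7.3)² + (66.1)²) = √(53.290 + 4369.210) = 66.5
D–E: √((52.5)² + (-64.2)²) = √(2756.250 + 4121.640) = 82.9
D–F: √((4.5)² + (-20.4)²) = √(20.250 + 416.160) = 20.9
E–F: √((-48.0)² + (43.8)²) = √(2304.000 + 1918.440) = 65.0
Closest pair: D–F at 20.9.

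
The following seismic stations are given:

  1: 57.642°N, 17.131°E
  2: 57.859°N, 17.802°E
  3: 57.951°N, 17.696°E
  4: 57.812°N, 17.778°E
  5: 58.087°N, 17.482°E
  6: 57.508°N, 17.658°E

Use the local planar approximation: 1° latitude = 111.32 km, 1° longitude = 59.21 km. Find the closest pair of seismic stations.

2 and 4

Pairwise distances:
2–4: 5.422 km
2–3: 12.012 km
3–4: 16.217 km
3–5: 19.742 km
2–5: 31.673 km
4–6: 34.579 km
1–6: 34.586 km
4–5: 35.275 km
2–6: 39.993 km
1–4: 42.728 km
1–2: 46.497 km
1–3: 47.983 km
3–6: 49.366 km
1–5: 53.720 km
5–6: 65.291 km
Closest pair: 2–4 at 5.422 km.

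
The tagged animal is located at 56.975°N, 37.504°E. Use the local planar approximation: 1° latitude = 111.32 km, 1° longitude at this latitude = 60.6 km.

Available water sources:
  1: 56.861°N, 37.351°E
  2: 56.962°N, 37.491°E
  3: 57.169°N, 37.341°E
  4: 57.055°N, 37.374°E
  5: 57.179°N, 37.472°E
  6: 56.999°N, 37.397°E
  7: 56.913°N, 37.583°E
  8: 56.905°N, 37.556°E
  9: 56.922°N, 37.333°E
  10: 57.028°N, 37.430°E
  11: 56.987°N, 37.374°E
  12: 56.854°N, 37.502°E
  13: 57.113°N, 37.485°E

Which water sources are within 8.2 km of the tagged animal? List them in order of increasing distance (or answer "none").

Distances from 56.975°N, 37.504°E:
1: 15.717 km
2: 1.648 km
3: 23.748 km
4: 11.890 km
5: 22.792 km
6: 7.013 km
7: 8.400 km
8: 8.405 km
9: 11.924 km
10: 7.411 km
11: 7.990 km
12: 13.470 km
13: 15.405 km
Threshold 8.2 km: 2 (1.648 km), 6 (7.013 km), 10 (7.411 km), 11 (7.990 km) are within range.

2, 6, 10, 11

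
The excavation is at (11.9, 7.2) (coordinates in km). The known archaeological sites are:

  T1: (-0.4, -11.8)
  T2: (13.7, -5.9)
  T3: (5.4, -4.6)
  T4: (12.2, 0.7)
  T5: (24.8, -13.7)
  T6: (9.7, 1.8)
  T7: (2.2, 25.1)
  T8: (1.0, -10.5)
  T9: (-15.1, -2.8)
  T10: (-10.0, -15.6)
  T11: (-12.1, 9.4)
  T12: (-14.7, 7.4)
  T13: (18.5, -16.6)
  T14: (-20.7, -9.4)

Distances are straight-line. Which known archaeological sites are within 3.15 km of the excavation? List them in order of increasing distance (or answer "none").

none

Distances from (11.9, 7.2):
T1: √((-12.3)² + (-19.0)²) = √(151.290 + 361.000) = 22.6 km
T2: √((1.8)² + (-13.1)²) = √(3.240 + 171.610) = 13.2 km
T3: √((-6.5)² + (-11.8)²) = √(42.250 + 139.240) = 13.5 km
T4: √((0.3)² + (-6.5)²) = √(0.090 + 42.250) = 6.5 km
T5: √((12.9)² + (-20.9)²) = √(166.410 + 436.810) = 24.6 km
T6: √((-2.2)² + (-5.4)²) = √(4.840 + 29.160) = 5.8 km
T7: √((-9.7)² + (17.9)²) = √(94.090 + 320.410) = 20.4 km
T8: √((-10.9)² + (-17.7)²) = √(118.810 + 313.290) = 20.8 km
T9: √((-27.0)² + (-10.0)²) = √(729.000 + 100.000) = 28.8 km
T10: √((-21.9)² + (-22.8)²) = √(479.610 + 519.840) = 31.6 km
T11: √((-24.0)² + (2.2)²) = √(576.000 + 4.840) = 24.1 km
T12: √((-26.6)² + (0.2)²) = √(707.560 + 0.040) = 26.6 km
T13: √((6.6)² + (-23.8)²) = √(43.560 + 566.440) = 24.7 km
T14: √((-32.6)² + (-16.6)²) = √(1062.760 + 275.560) = 36.6 km
Threshold 3.15 km: none within range.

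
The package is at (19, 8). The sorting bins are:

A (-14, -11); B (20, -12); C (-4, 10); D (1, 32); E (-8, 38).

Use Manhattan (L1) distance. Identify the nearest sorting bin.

B

Distances from (19, 8):
A: 52
B: 21
C: 25
D: 42
E: 57
Minimum: B at 21.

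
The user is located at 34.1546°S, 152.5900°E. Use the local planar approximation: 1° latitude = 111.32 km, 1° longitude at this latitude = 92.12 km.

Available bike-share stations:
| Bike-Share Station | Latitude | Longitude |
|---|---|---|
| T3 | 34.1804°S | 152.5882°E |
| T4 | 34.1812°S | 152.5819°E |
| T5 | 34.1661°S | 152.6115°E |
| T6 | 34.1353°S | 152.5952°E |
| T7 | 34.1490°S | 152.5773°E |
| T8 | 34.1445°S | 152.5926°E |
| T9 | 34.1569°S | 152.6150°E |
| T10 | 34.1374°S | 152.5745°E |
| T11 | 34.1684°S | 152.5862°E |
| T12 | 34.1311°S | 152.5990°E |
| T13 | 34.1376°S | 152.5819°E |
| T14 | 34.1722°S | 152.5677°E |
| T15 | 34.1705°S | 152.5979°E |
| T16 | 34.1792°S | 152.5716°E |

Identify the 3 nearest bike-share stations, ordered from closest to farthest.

Distances from 34.1546°S, 152.5900°E:
T3: √((-0.0258·111.32)² + (-0.0018·92.12)²) = √(8.248706 + 0.027495) = 2.8768 km
T4: √((-0.0266·111.32)² + (-0.0081·92.12)²) = √(8.768184 + 0.556773) = 3.0537 km
T5: √((-0.0115·111.32)² + (0.0215·92.12)²) = √(1.638861 + 3.922697) = 2.3583 km
T6: √((0.0193·111.32)² + (0.0052·92.12)²) = √(4.615949 + 0.229464) = 2.2012 km
T7: √((0.0056·111.32)² + (-0.0127·92.12)²) = √(0.388618 + 1.368722) = 1.3256 km
T8: √((0.0101·111.32)² + (0.0026·92.12)²) = √(1.264122 + 0.057366) = 1.1496 km
T9: √((-0.0023·111.32)² + (0.0250·92.12)²) = √(0.065554 + 5.303809) = 2.3172 km
T10: √((0.0172·111.32)² + (-0.0155·92.12)²) = √(3.666091 + 2.038784) = 2.3885 km
T11: √((-0.0138·111.32)² + (-0.0038·92.12)²) = √(2.359960 + 0.122539) = 1.5756 km
T12: √((0.0235·111.32)² + (0.0090·92.12)²) = √(6.843561 + 0.687374) = 2.7443 km
T13: √((0.0170·111.32)² + (-0.0081·92.12)²) = √(3.581329 + 0.556773) = 2.0342 km
T14: √((-0.0176·111.32)² + (-0.0223·92.12)²) = √(3.838590 + 4.220050) = 2.8388 km
T15: √((-0.0159·111.32)² + (0.0079·92.12)²) = √(3.132858 + 0.529617) = 1.9138 km
T16: √((-0.0246·111.32)² + (-0.0184·92.12)²) = √(7.499229 + 2.873052) = 3.2206 km
Sorted: T8 (1.1496 km) < T7 (1.3256 km) < T11 (1.5756 km) < T15 (1.9138 km) < T13 (2.0342 km) < …

T8, T7, T11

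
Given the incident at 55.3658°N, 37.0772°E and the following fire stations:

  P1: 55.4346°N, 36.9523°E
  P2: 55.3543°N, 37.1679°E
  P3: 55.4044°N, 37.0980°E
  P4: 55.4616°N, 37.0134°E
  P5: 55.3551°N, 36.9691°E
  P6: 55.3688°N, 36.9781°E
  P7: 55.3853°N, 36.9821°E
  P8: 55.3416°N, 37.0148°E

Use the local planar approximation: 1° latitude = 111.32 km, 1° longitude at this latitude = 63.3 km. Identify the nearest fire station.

P3

Distances from 55.3658°N, 37.0772°E:
P1: √((0.0688·111.32)² + (-0.1249·63.3)²) = √(58.657463 + 62.507524) = 11.0075 km
P2: √((-0.0115·111.32)² + (0.0907·63.3)²) = √(1.638861 + 32.962641) = 5.8823 km
P3: √((0.0386·111.32)² + (0.0208·63.3)²) = √(18.463796 + 1.733541) = 4.4941 km
P4: √((0.0958·111.32)² + (-0.0638·63.3)²) = √(113.730622 + 16.309805) = 11.4035 km
P5: √((-0.0107·111.32)² + (-0.1081·63.3)²) = √(1.418776 + 46.822954) = 6.9456 km
P6: √((0.0030·111.32)² + (-0.0991·63.3)²) = √(0.111529 + 39.350905) = 6.2819 km
P7: √((0.0195·111.32)² + (-0.0951·63.3)²) = √(4.712112 + 36.238353) = 6.3993 km
P8: √((-0.0242·111.32)² + (-0.0624·63.3)²) = √(7.257334 + 15.601868) = 4.7811 km
Minimum: P3 at 4.4941 km.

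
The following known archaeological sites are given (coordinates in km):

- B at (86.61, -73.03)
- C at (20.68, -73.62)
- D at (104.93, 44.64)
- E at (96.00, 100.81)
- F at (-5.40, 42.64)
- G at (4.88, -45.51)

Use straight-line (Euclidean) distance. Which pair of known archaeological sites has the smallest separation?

C and G

Pairwise distances:
C–G: √((-15.80)² + (28.11)²) = √(249.6400 + 790.1721) = 32.25 km
D–E: √((-8.93)² + (56.17)²) = √(79.7449 + 3155.0689) = 56.88 km
B–C: √((-65.93)² + (-0.59)²) = √(4346.7649 + 0.3481) = 65.93 km
B–G: √((-81.73)² + (27.52)²) = √(6679.7929 + 757.3504) = 86.24 km
F–G: √((10.28)² + (-88.15)²) = √(105.6784 + 7770.4225) = 88.75 km
D–F: √((-110.33)² + (-2.00)²) = √(12172.7089 + 4.0000) = 110.35 km
E–F: √((-101.40)² + (-58.17)²) = √(10281.9600 + 3383.7489) = 116.90 km
B–D: √((18.32)² + (117.67)²) = √(335.6224 + 13846.2289) = 119.09 km
C–F: √((-26.08)² + (116.26)²) = √(680.1664 + 13516.3876) = 119.15 km
D–G: √((-100.05)² + (-90.15)²) = √(10010.0025 + 8127.0225) = 134.67 km
C–D: √((84.25)² + (118.26)²) = √(7098.0625 + 13985.4276) = 145.20 km
B–F: √((-92.01)² + (115.67)²) = √(8465.8401 + 13379.5489) = 147.80 km
E–G: √((-91.12)² + (-146.32)²) = √(8302.8544 + 21409.5424) = 172.37 km
B–E: √((9.39)² + (173.84)²) = √(88.1721 + 30220.3456) = 174.09 km
C–E: √((75.32)² + (174.43)²) = √(5673.1024 + 30425.8249) = 190.00 km
Closest pair: C–G at 32.25 km.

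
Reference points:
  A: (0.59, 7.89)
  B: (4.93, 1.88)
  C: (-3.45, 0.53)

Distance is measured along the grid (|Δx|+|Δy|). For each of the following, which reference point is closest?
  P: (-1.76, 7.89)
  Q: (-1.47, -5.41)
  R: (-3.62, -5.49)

P→A; Q→C; R→C

P at (-1.76, 7.89):
  A: 2.35
  B: 12.70
  C: 9.05
  → nearest: A (2.35)
Q at (-1.47, -5.41):
  A: 15.36
  B: 13.69
  C: 7.92
  → nearest: C (7.92)
R at (-3.62, -5.49):
  A: 17.59
  B: 15.92
  C: 6.19
  → nearest: C (6.19)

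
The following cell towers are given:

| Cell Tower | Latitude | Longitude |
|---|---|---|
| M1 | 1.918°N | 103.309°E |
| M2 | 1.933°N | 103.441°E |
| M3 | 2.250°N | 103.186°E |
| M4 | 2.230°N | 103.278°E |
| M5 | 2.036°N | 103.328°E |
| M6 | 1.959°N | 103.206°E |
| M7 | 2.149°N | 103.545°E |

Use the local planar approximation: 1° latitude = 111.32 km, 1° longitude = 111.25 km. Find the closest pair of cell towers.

Pairwise distances:
M3–M4: 10.474 km
M1–M6: 12.334 km
M1–M5: 13.305 km
M1–M2: 14.780 km
M5–M6: 16.053 km
M2–M5: 17.015 km
M4–M5: 22.301 km
M2–M6: 26.303 km
M2–M7: 26.684 km
M5–M7: 27.222 km
M3–M5: 28.584 km
M4–M7: 31.042 km
M4–M6: 31.213 km
M3–M6: 32.470 km
M1–M4: 34.903 km
M1–M7: 36.750 km
M2–M4: 37.709 km
M1–M3: 39.410 km
M3–M7: 41.491 km
M6–M7: 43.240 km
M2–M3: 45.278 km
Closest pair: M3–M4 at 10.474 km.

M3 and M4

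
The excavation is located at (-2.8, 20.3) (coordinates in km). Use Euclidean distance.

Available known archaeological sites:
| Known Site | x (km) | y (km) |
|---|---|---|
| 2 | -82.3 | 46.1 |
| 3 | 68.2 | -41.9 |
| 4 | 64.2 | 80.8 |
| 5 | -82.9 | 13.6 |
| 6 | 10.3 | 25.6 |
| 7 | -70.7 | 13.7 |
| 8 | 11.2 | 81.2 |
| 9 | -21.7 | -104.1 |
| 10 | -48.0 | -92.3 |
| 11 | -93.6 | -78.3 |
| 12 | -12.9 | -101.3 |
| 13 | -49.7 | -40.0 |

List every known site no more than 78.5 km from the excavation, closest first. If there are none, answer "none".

Distances from (-2.8, 20.3):
2: √((-79.5)² + (25.8)²) = √(6320.250 + 665.640) = 83.6 km
3: √((71.0)² + (-62.2)²) = √(5041.000 + 3868.840) = 94.4 km
4: √((67.0)² + (60.5)²) = √(4489.000 + 3660.250) = 90.3 km
5: √((-80.1)² + (-6.7)²) = √(6416.010 + 44.890) = 80.4 km
6: √((13.1)² + (5.3)²) = √(171.610 + 28.090) = 14.1 km
7: √((-67.9)² + (-6.6)²) = √(4610.410 + 43.560) = 68.2 km
8: √((14.0)² + (60.9)²) = √(196.000 + 3708.810) = 62.5 km
9: √((-18.9)² + (-124.4)²) = √(357.210 + 15475.360) = 125.8 km
10: √((-45.2)² + (-112.6)²) = √(2043.040 + 12678.760) = 121.3 km
11: √((-90.8)² + (-98.6)²) = √(8244.640 + 9721.960) = 134.0 km
12: √((-10.1)² + (-121.6)²) = √(102.010 + 14786.560) = 122.0 km
13: √((-46.9)² + (-60.3)²) = √(2199.610 + 3636.090) = 76.4 km
Threshold 78.5 km: 6 (14.1 km), 8 (62.5 km), 7 (68.2 km), 13 (76.4 km) are within range.

6, 8, 7, 13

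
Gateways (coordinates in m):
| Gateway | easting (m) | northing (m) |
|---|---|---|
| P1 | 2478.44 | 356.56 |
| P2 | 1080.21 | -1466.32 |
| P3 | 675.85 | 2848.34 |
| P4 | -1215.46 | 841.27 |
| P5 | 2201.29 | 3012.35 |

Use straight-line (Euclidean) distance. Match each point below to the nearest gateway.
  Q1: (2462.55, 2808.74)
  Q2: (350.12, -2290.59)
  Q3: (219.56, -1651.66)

Q1→P5; Q2→P2; Q3→P2

Q1 at (2462.55, 2808.74):
  P1: √((15.89)² + (-2452.18)²) = √(252.4921 + 6013186.7524) = 2452.23 m
  P2: √((-1382.34)² + (-4275.06)²) = √(1910863.8756 + 18276138.0036) = 4492.99 m
  P3: √((-1786.70)² + (39.60)²) = √(3192296.8900 + 1568.1600) = 1787.14 m
  P4: √((-3678.01)² + (-1967.47)²) = √(13527757.5601 + 3870938.2009) = 4171.17 m
  P5: √((-261.26)² + (203.61)²) = √(68256.7876 + 41457.0321) = 331.23 m
  → nearest: P5 (331.23 m)
Q2 at (350.12, -2290.59):
  P1: √((2128.32)² + (2647.15)²) = √(4529746.0224 + 7007403.1225) = 3396.64 m
  P2: √((730.09)² + (824.27)²) = √(533031.4081 + 679421.0329) = 1101.11 m
  P3: √((325.73)² + (5138.93)²) = √(106100.0329 + 26408601.5449) = 5149.24 m
  P4: √((-1565.58)² + (3131.86)²) = √(2451040.7364 + 9808547.0596) = 3501.37 m
  P5: √((1851.17)² + (5302.94)²) = √(3426830.3689 + 28121172.6436) = 5616.76 m
  → nearest: P2 (1101.11 m)
Q3 at (219.56, -1651.66):
  P1: √((2258.88)² + (2008.22)²) = √(5102538.8544 + 4032947.5684) = 3022.50 m
  P2: √((860.65)² + (185.34)²) = √(740718.4225 + 34350.9156) = 880.38 m
  P3: √((456.29)² + (4500.00)²) = √(208200.5641 + 20250000.0000) = 4523.07 m
  P4: √((-1435.02)² + (2492.93)²) = √(2059282.4004 + 6214699.9849) = 2876.45 m
  P5: √((1981.73)² + (4664.01)²) = √(3927253.7929 + 21752989.2801) = 5067.57 m
  → nearest: P2 (880.38 m)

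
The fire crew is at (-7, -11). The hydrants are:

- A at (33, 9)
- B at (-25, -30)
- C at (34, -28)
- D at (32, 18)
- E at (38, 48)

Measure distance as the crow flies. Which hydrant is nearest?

Distances from (-7, -11):
A: √((40)² + (20)²) = √(1600.000 + 400.000) = 44.7
B: √((-18)² + (-19)²) = √(324.000 + 361.000) = 26.2
C: √((41)² + (-17)²) = √(1681.000 + 289.000) = 44.4
D: √((39)² + (29)²) = √(1521.000 + 841.000) = 48.6
E: √((45)² + (59)²) = √(2025.000 + 3481.000) = 74.2
Minimum: B at 26.2.

B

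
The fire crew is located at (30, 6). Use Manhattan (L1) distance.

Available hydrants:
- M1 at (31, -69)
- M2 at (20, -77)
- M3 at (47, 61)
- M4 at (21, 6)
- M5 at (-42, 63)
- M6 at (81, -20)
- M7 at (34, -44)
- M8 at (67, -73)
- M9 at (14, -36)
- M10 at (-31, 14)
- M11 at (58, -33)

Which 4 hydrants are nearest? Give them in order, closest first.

Distances from (30, 6):
M1: |1| + |-75| = 1 + 75 = 76
M2: |-10| + |-83| = 10 + 83 = 93
M3: |17| + |55| = 17 + 55 = 72
M4: |-9| + |0| = 9 + 0 = 9
M5: |-72| + |57| = 72 + 57 = 129
M6: |51| + |-26| = 51 + 26 = 77
M7: |4| + |-50| = 4 + 50 = 54
M8: |37| + |-79| = 37 + 79 = 116
M9: |-16| + |-42| = 16 + 42 = 58
M10: |-61| + |8| = 61 + 8 = 69
M11: |28| + |-39| = 28 + 39 = 67
Sorted: M4 (9) < M7 (54) < M9 (58) < M11 (67) < M10 (69) < M3 (72) < …

M4, M7, M9, M11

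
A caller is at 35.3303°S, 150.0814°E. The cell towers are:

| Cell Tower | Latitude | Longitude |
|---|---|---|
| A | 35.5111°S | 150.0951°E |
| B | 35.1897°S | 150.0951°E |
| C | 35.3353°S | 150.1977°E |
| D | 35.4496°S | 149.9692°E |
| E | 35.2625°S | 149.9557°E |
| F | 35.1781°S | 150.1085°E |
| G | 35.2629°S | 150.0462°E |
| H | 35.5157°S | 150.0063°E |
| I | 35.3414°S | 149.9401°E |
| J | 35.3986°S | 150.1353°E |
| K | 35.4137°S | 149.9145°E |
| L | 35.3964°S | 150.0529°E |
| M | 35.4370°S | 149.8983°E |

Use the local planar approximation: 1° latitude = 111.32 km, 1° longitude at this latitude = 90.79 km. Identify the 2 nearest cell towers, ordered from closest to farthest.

Distances from 35.3303°S, 150.0814°E:
A: 20.1651 km
B: 15.7009 km
C: 10.5735 km
D: 16.7373 km
E: 13.6823 km
F: 17.1206 km
G: 8.1552 km
H: 21.7358 km
I: 12.8880 km
J: 9.0419 km
K: 17.7709 km
L: 7.7999 km
M: 20.4311 km
Sorted: L (7.7999 km) < G (8.1552 km) < J (9.0419 km) < C (10.5735 km) < …

L, G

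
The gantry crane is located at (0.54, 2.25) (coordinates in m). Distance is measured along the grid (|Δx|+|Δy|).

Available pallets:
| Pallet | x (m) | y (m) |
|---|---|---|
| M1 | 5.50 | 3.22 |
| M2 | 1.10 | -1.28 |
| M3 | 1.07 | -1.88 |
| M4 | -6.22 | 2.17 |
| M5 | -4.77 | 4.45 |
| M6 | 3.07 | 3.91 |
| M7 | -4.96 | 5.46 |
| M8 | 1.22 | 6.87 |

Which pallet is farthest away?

M7

Distances from (0.54, 2.25):
M1: |4.96| + |0.97| = 4.96 + 0.97 = 5.93 m
M2: |0.56| + |-3.53| = 0.56 + 3.53 = 4.09 m
M3: |0.53| + |-4.13| = 0.53 + 4.13 = 4.66 m
M4: |-6.76| + |-0.08| = 6.76 + 0.08 = 6.84 m
M5: |-5.31| + |2.20| = 5.31 + 2.20 = 7.51 m
M6: |2.53| + |1.66| = 2.53 + 1.66 = 4.19 m
M7: |-5.50| + |3.21| = 5.50 + 3.21 = 8.71 m
M8: |0.68| + |4.62| = 0.68 + 4.62 = 5.30 m
Maximum: M7 at 8.71 m.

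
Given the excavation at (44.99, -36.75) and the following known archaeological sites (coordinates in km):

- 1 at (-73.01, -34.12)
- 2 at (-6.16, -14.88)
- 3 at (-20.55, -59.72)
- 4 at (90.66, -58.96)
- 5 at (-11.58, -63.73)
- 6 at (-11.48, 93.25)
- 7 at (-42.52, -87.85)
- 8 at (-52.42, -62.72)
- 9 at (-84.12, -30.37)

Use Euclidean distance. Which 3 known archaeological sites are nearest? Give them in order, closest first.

4, 2, 5

Distances from (44.99, -36.75):
1: √((-118.00)² + (2.63)²) = √(13924.0000 + 6.9169) = 118.03 km
2: √((-51.15)² + (21.87)²) = √(2616.3225 + 478.2969) = 55.63 km
3: √((-65.54)² + (-22.97)²) = √(4295.4916 + 527.6209) = 69.45 km
4: √((45.67)² + (-22.21)²) = √(2085.7489 + 493.2841) = 50.78 km
5: √((-56.57)² + (-26.98)²) = √(3200.1649 + 727.9204) = 62.67 km
6: √((-56.47)² + (130.00)²) = √(3188.8609 + 16900.0000) = 141.74 km
7: √((-87.51)² + (-51.10)²) = √(7658.0001 + 2611.2100) = 101.34 km
8: √((-97.41)² + (-25.97)²) = √(9488.7081 + 674.4409) = 100.81 km
9: √((-129.11)² + (6.38)²) = √(16669.3921 + 40.7044) = 129.27 km
Sorted: 4 (50.78 km) < 2 (55.63 km) < 5 (62.67 km) < 3 (69.45 km) < 8 (100.81 km) < …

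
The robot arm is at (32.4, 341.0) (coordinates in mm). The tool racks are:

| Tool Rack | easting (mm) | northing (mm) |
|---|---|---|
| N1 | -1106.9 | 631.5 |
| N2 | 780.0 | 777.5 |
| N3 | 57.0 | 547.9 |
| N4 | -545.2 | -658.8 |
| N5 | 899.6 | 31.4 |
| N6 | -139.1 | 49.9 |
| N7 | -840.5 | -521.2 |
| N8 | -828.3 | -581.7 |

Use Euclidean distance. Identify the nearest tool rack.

Distances from (32.4, 341.0):
N1: 1175.8 mm
N2: 865.7 mm
N3: 208.4 mm
N4: 1154.7 mm
N5: 920.8 mm
N6: 337.9 mm
N7: 1226.9 mm
N8: 1261.8 mm
Minimum: N3 at 208.4 mm.

N3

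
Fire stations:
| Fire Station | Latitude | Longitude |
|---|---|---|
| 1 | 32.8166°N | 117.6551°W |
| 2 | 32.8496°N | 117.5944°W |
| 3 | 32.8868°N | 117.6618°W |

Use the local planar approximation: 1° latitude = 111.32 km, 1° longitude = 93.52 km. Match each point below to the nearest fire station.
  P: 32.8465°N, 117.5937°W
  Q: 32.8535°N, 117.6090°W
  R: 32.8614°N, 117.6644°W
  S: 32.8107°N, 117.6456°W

P at 32.8465°N, 117.5937°W:
  1: √((-0.0299·111.32)² + (-0.0614·93.52)²) = √(11.078699 + 32.972034) = 6.6371 km
  2: √((0.0031·111.32)² + (-0.0007·93.52)²) = √(0.119088 + 0.004286) = 0.3512 km
  3: √((0.0403·111.32)² + (-0.0681·93.52)²) = √(20.125955 + 40.560493) = 7.7902 km
  → nearest: 2 (0.3512 km)
Q at 32.8535°N, 117.6090°W:
  1: √((-0.0369·111.32)² + (-0.0461·93.52)²) = √(16.873265 + 18.587066) = 5.9549 km
  2: √((-0.0039·111.32)² + (0.0146·93.52)²) = √(0.188484 + 1.864295) = 1.4328 km
  3: √((0.0333·111.32)² + (-0.0528·93.52)²) = √(13.741523 + 24.382422) = 6.1745 km
  → nearest: 2 (1.4328 km)
R at 32.8614°N, 117.6644°W:
  1: √((-0.0448·111.32)² + (0.0093·93.52)²) = √(24.871525 + 0.756441) = 5.0624 km
  2: √((-0.0118·111.32)² + (0.0700·93.52)²) = √(1.725482 + 42.855353) = 6.6769 km
  3: √((0.0254·111.32)² + (0.0026·93.52)²) = √(7.994915 + 0.059123) = 2.8380 km
  → nearest: 3 (2.8380 km)
S at 32.8107°N, 117.6456°W:
  1: √((0.0059·111.32)² + (-0.0095·93.52)²) = √(0.431370 + 0.789326) = 1.1049 km
  2: √((0.0389·111.32)² + (0.0512·93.52)²) = √(18.751914 + 22.927089) = 6.4559 km
  3: √((0.0761·111.32)² + (-0.0162·93.52)²) = √(71.765499 + 2.295298) = 8.6059 km
  → nearest: 1 (1.1049 km)

P→2; Q→2; R→3; S→1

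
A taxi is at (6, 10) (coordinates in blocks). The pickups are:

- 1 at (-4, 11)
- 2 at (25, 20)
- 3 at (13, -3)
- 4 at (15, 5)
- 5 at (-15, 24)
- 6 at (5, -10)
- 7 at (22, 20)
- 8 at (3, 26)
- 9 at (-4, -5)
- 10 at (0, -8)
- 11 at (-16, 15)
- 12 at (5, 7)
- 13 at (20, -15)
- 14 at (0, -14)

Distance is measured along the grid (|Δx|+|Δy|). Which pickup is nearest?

Distances from (6, 10):
1: 11 blocks
2: 29 blocks
3: 20 blocks
4: 14 blocks
5: 35 blocks
6: 21 blocks
7: 26 blocks
8: 19 blocks
9: 25 blocks
10: 24 blocks
11: 27 blocks
12: 4 blocks
13: 39 blocks
14: 30 blocks
Minimum: 12 at 4 blocks.

12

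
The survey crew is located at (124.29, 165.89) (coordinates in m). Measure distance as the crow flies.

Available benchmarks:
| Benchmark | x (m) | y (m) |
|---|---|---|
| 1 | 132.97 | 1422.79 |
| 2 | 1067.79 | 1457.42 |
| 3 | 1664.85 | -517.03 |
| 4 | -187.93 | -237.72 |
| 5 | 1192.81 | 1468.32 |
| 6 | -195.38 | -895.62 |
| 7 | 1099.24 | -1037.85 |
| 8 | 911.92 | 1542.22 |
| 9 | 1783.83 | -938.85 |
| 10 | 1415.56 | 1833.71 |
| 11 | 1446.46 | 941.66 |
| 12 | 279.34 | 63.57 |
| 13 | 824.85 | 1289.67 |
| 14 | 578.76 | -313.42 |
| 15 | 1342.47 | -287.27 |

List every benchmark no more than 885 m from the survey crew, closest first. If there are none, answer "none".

12, 4, 14

Distances from (124.29, 165.89):
1: 1256.93 m
2: 1599.45 m
3: 1685.14 m
4: 510.28 m
5: 1684.65 m
6: 1108.60 m
7: 1549.04 m
8: 1585.76 m
9: 1993.62 m
10: 2109.27 m
11: 1532.96 m
12: 185.77 m
13: 1324.26 m
14: 660.52 m
15: 1299.74 m
Threshold 885 m: 12 (185.77 m), 4 (510.28 m), 14 (660.52 m) are within range.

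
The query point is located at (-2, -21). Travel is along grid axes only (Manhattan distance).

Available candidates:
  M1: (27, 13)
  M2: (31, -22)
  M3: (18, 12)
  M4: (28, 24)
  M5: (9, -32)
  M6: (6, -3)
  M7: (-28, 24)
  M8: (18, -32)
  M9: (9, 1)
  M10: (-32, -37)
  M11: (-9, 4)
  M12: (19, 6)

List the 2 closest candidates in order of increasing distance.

M5, M6

Distances from (-2, -21):
M1: 63
M2: 34
M3: 53
M4: 75
M5: 22
M6: 26
M7: 71
M8: 31
M9: 33
M10: 46
M11: 32
M12: 48
Sorted: M5 (22) < M6 (26) < M8 (31) < M11 (32) < …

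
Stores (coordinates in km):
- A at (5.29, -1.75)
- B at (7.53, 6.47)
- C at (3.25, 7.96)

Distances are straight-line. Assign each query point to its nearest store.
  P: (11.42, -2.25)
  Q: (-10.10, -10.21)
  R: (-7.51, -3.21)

P at (11.42, -2.25):
  A: √((-6.13)² + (0.50)²) = √(37.5769 + 0.2500) = 6.15 km
  B: √((-3.89)² + (8.72)²) = √(15.1321 + 76.0384) = 9.55 km
  C: √((-8.17)² + (10.21)²) = √(66.7489 + 104.2441) = 13.08 km
  → nearest: A (6.15 km)
Q at (-10.10, -10.21):
  A: √((15.39)² + (8.46)²) = √(236.8521 + 71.5716) = 17.56 km
  B: √((17.63)² + (16.68)²) = √(310.8169 + 278.2224) = 24.27 km
  C: √((13.35)² + (18.17)²) = √(178.2225 + 330.1489) = 22.55 km
  → nearest: A (17.56 km)
R at (-7.51, -3.21):
  A: √((12.80)² + (1.46)²) = √(163.8400 + 2.1316) = 12.88 km
  B: √((15.04)² + (9.68)²) = √(226.2016 + 93.7024) = 17.89 km
  C: √((10.76)² + (11.17)²) = √(115.7776 + 124.7689) = 15.51 km
  → nearest: A (12.88 km)

P→A; Q→A; R→A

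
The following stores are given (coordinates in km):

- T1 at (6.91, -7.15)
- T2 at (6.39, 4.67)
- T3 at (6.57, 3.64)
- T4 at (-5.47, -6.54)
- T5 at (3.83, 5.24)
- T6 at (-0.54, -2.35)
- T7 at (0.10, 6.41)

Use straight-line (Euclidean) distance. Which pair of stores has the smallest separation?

Pairwise distances:
T2–T3: √((0.18)² + (-1.03)²) = √(0.0324 + 1.0609) = 1.05 km
T2–T5: √((-2.56)² + (0.57)²) = √(6.5536 + 0.3249) = 2.62 km
T3–T5: √((-2.74)² + (1.60)²) = √(7.5076 + 2.5600) = 3.17 km
T5–T7: √((-3.73)² + (1.17)²) = √(13.9129 + 1.3689) = 3.91 km
T4–T6: √((4.93)² + (4.19)²) = √(24.3049 + 17.5561) = 6.47 km
T2–T7: √((-6.29)² + (1.74)²) = √(39.5641 + 3.0276) = 6.53 km
T3–T7: √((-6.47)² + (2.77)²) = √(41.8609 + 7.6729) = 7.04 km
T5–T6: √((-4.37)² + (-7.59)²) = √(19.0969 + 57.6081) = 8.76 km
T6–T7: √((0.64)² + (8.76)²) = √(0.4096 + 76.7376) = 8.78 km
T1–T6: √((-7.45)² + (4.80)²) = √(55.5025 + 23.0400) = 8.86 km
T3–T6: √((-7.11)² + (-5.99)²) = √(50.5521 + 35.8801) = 9.30 km
T2–T6: √((-6.93)² + (-7.02)²) = √(48.0249 + 49.2804) = 9.86 km
T1–T3: √((-0.34)² + (10.79)²) = √(0.1156 + 116.4241) = 10.80 km
T1–T2: √((-0.52)² + (11.82)²) = √(0.2704 + 139.7124) = 11.83 km
T1–T4: √((-12.38)² + (0.61)²) = √(153.2644 + 0.3721) = 12.40 km
T1–T5: √((-3.08)² + (12.39)²) = √(9.4864 + 153.5121) = 12.77 km
T4–T7: √((5.57)² + (12.95)²) = √(31.0249 + 167.7025) = 14.10 km
T4–T5: √((9.30)² + (11.78)²) = √(86.4900 + 138.7684) = 15.01 km
T1–T7: √((-6.81)² + (13.56)²) = √(46.3761 + 183.8736) = 15.17 km
T3–T4: √((-12.04)² + (-10.18)²) = √(144.9616 + 103.6324) = 15.77 km
T2–T4: √((-11.86)² + (-11.21)²) = √(140.6596 + 125.6641) = 16.32 km
Closest pair: T2–T3 at 1.05 km.

T2 and T3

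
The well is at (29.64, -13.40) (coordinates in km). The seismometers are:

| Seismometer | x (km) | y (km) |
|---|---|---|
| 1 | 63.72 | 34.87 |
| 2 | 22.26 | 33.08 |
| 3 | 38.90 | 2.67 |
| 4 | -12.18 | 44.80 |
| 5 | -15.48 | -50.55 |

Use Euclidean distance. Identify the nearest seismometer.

3

Distances from (29.64, -13.40):
1: 59.09 km
2: 47.06 km
3: 18.55 km
4: 71.67 km
5: 58.45 km
Minimum: 3 at 18.55 km.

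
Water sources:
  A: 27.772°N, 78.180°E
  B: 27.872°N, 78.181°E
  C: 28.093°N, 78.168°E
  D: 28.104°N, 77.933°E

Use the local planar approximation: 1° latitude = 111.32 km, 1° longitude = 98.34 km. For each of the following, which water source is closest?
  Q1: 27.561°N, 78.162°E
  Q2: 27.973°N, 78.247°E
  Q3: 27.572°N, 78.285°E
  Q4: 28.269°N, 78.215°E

Q1→A; Q2→B; Q3→A; Q4→C

Q1 at 27.561°N, 78.162°E:
  A: 23.555 km
  B: 34.671 km
  C: 59.225 km
  D: 64.505 km
  → nearest: A (23.555 km)
Q2 at 27.973°N, 78.247°E:
  A: 23.325 km
  B: 12.982 km
  C: 15.453 km
  D: 34.149 km
  → nearest: B (12.982 km)
Q3 at 27.572°N, 78.285°E:
  A: 24.542 km
  B: 34.927 km
  C: 59.128 km
  D: 68.597 km
  → nearest: A (24.542 km)
Q4 at 28.269°N, 78.215°E:
  A: 55.433 km
  B: 44.320 km
  C: 20.130 km
  D: 33.263 km
  → nearest: C (20.130 km)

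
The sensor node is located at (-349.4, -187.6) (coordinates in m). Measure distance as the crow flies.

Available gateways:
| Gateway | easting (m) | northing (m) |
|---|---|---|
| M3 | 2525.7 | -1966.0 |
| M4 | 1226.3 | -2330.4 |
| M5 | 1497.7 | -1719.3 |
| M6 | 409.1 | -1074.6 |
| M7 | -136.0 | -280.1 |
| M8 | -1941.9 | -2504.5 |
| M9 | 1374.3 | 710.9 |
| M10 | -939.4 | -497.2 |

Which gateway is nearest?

Distances from (-349.4, -187.6):
M3: √((2875.1)² + (-1778.4)²) = √(8266200.010 + 3162706.560) = 3380.7 m
M4: √((1575.7)² + (-2142.8)²) = √(2482830.490 + 4591591.840) = 2659.8 m
M5: √((1847.1)² + (-1531.7)²) = √(3411778.410 + 2346104.890) = 2399.6 m
M6: √((758.5)² + (-887.0)²) = √(575322.250 + 786769.000) = 1167.1 m
M7: √((213.4)² + (-92.5)²) = √(45539.560 + 8556.250) = 232.6 m
M8: √((-1592.5)² + (-2316.9)²) = √(2536056.250 + 5368025.610) = 2811.4 m
M9: √((1723.7)² + (898.5)²) = √(2971141.690 + 807302.250) = 1943.8 m
M10: √((-590.0)² + (-309.6)²) = √(348100.000 + 95852.160) = 666.3 m
Minimum: M7 at 232.6 m.

M7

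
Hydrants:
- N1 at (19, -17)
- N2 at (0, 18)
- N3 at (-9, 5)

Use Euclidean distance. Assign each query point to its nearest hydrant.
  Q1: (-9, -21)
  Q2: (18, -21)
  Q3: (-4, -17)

Q1 at (-9, -21):
  N1: 28.3
  N2: 40.0
  N3: 26.0
  → nearest: N3 (26.0)
Q2 at (18, -21):
  N1: 4.1
  N2: 43.0
  N3: 37.5
  → nearest: N1 (4.1)
Q3 at (-4, -17):
  N1: 23.0
  N2: 35.2
  N3: 22.6
  → nearest: N3 (22.6)

Q1→N3; Q2→N1; Q3→N3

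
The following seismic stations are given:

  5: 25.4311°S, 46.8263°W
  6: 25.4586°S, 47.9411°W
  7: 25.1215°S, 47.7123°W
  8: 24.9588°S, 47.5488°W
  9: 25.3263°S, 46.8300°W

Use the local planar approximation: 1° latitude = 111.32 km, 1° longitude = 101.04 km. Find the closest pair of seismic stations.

Pairwise distances:
5–6: 112.6810 km
5–7: 95.9265 km
5–8: 89.9638 km
5–9: 11.6723 km
6–7: 44.0754 km
6–8: 68.3135 km
6–9: 113.2275 km
7–8: 24.5142 km
7–9: 92.0166 km
8–9: 83.3570 km
Closest pair: 5–9 at 11.6723 km.

5 and 9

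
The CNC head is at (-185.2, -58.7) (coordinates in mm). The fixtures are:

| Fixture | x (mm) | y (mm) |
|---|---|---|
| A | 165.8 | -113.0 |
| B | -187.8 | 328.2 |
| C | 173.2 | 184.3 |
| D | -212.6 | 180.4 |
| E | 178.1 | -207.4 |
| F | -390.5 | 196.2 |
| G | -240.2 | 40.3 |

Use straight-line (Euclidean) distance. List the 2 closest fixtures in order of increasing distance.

G, D

Distances from (-185.2, -58.7):
A: 355.2 mm
B: 386.9 mm
C: 433.0 mm
D: 240.7 mm
E: 392.6 mm
F: 327.3 mm
G: 113.3 mm
Sorted: G (113.3 mm) < D (240.7 mm) < F (327.3 mm) < A (355.2 mm) < …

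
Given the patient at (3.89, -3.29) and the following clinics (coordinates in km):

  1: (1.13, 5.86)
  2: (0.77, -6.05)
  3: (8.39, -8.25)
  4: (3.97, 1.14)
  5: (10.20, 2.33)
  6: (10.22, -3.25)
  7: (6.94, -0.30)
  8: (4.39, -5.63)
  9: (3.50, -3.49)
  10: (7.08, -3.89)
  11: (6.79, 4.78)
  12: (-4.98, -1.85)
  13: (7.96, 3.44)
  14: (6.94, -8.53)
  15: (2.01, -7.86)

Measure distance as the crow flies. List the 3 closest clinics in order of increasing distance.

9, 8, 10

Distances from (3.89, -3.29):
1: 9.56 km
2: 4.17 km
3: 6.70 km
4: 4.43 km
5: 8.45 km
6: 6.33 km
7: 4.27 km
8: 2.39 km
9: 0.44 km
10: 3.25 km
11: 8.58 km
12: 8.99 km
13: 7.86 km
14: 6.06 km
15: 4.94 km
Sorted: 9 (0.44 km) < 8 (2.39 km) < 10 (3.25 km) < 2 (4.17 km) < 7 (4.27 km) < …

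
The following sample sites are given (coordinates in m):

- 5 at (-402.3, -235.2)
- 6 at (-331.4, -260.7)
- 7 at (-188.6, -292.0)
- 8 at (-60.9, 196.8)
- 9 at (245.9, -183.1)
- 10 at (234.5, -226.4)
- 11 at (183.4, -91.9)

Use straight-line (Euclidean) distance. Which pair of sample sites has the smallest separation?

9 and 10

Pairwise distances:
5–6: √((70.9)² + (-25.5)²) = √(5026.810 + 650.250) = 75.3 m
5–7: √((213.7)² + (-56.8)²) = √(45667.690 + 3226.240) = 221.1 m
5–8: √((341.4)² + (432.0)²) = √(116553.960 + 186624.000) = 550.6 m
5–9: √((648.2)² + (52.1)²) = √(420163.240 + 2714.410) = 650.3 m
5–10: √((636.8)² + (8.8)²) = √(405514.240 + 77.440) = 636.9 m
5–11: √((585.7)² + (143.3)²) = √(343044.490 + 20534.890) = 603.0 m
6–7: √((142.8)² + (-31.3)²) = √(20391.840 + 979.690) = 146.2 m
6–8: √((270.5)² + (457.5)²) = √(73170.250 + 209306.250) = 531.5 m
6–9: √((577.3)² + (77.6)²) = √(333275.290 + 6021.760) = 582.5 m
6–10: √((565.9)² + (34.3)²) = √(320242.810 + 1176.490) = 566.9 m
6–11: √((514.8)² + (168.8)²) = √(265019.040 + 28493.440) = 541.8 m
7–8: √((127.7)² + (488.8)²) = √(16307.290 + 238925.440) = 505.2 m
7–9: √((434.5)² + (108.9)²) = √(188790.250 + 11859.210) = 447.9 m
7–10: √((423.1)² + (65.6)²) = √(179013.610 + 4303.360) = 428.2 m
7–11: √((372.0)² + (200.1)²) = √(138384.000 + 40040.010) = 422.4 m
8–9: √((306.8)² + (-379.9)²) = √(94126.240 + 144324.010) = 488.3 m
8–10: √((295.4)² + (-423.2)²) = √(87261.160 + 179098.240) = 516.1 m
8–11: √((244.3)² + (-288.7)²) = √(59682.490 + 83347.690) = 378.2 m
9–10: √((-11.4)² + (-43.3)²) = √(129.960 + 1874.890) = 44.8 m
9–11: √((-62.5)² + (91.2)²) = √(3906.250 + 8317.440) = 110.6 m
10–11: √((-51.1)² + (134.5)²) = √(2611.210 + 18090.250) = 143.9 m
Closest pair: 9–10 at 44.8 m.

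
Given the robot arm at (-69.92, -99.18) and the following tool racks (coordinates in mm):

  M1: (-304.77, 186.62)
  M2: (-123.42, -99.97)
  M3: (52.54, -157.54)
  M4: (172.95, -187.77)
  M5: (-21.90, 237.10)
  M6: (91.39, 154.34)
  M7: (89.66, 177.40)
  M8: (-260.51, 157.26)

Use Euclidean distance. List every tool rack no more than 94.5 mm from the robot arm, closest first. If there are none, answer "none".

Distances from (-69.92, -99.18):
M1: √((-234.85)² + (285.80)²) = √(55154.5225 + 81681.6400) = 369.91 mm
M2: √((-53.50)² + (-0.79)²) = √(2862.2500 + 0.6241) = 53.51 mm
M3: √((122.46)² + (-58.36)²) = √(14996.4516 + 3405.8896) = 135.66 mm
M4: √((242.87)² + (-88.59)²) = √(58985.8369 + 7848.1881) = 258.52 mm
M5: √((48.02)² + (336.28)²) = √(2305.9204 + 113084.2384) = 339.69 mm
M6: √((161.31)² + (253.52)²) = √(26020.9161 + 64272.3904) = 300.49 mm
M7: √((159.58)² + (276.58)²) = √(25465.7764 + 76496.4964) = 319.32 mm
M8: √((-190.59)² + (256.44)²) = √(36324.5481 + 65761.4736) = 319.51 mm
Threshold 94.5 mm: M2 (53.51 mm) is within range.

M2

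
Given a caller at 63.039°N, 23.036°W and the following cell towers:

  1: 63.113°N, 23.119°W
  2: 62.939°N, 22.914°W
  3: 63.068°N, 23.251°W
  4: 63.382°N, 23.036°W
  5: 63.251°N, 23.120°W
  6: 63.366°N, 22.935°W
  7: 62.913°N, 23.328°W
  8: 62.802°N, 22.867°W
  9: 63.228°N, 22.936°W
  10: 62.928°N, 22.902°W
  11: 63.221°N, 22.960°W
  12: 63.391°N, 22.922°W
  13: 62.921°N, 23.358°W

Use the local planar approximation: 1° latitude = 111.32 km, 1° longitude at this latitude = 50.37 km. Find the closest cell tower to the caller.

Distances from 63.039°N, 23.036°W:
1: √((0.074·111.32)² + (-0.083·50.37)²) = √(67.85937 + 17.47834) = 9.238 km
2: √((-0.100·111.32)² + (0.122·50.37)²) = √(123.92142 + 37.76275) = 12.716 km
3: √((0.029·111.32)² + (-0.215·50.37)²) = √(10.42179 + 117.27915) = 11.300 km
4: √((0.343·111.32)² + (0.000·50.37)²) = √(1457.92316 + 0.00000) = 38.183 km
5: √((0.212·111.32)² + (-0.084·50.37)²) = √(556.95245 + 17.90204) = 23.976 km
6: √((0.327·111.32)² + (0.101·50.37)²) = √(1325.07939 + 25.88133) = 36.755 km
7: √((-0.126·111.32)² + (-0.292·50.37)²) = √(196.73765 + 216.32644) = 20.324 km
8: √((-0.237·111.32)² + (0.169·50.37)²) = √(696.05425 + 72.46317) = 27.722 km
9: √((0.189·111.32)² + (0.100·50.37)²) = √(442.65972 + 25.37137) = 21.634 km
10: √((-0.111·111.32)² + (0.134·50.37)²) = √(152.68359 + 45.55683) = 14.080 km
11: √((0.182·111.32)² + (0.076·50.37)²) = √(410.47732 + 14.65450) = 20.619 km
12: √((0.352·111.32)² + (0.114·50.37)²) = √(1535.43601 + 32.97263) = 39.603 km
13: √((-0.118·111.32)² + (-0.322·50.37)²) = √(172.54819 + 263.06050) = 20.871 km
Minimum: 1 at 9.238 km.

1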